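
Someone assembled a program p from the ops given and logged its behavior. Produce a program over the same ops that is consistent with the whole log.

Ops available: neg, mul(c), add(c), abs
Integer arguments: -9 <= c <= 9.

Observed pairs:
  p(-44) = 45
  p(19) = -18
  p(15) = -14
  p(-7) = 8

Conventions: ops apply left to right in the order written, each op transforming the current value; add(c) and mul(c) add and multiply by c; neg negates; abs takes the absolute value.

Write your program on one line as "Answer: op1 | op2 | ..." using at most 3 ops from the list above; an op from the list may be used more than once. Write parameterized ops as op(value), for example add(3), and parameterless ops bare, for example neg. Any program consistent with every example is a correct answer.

add(-5) | neg | add(-4)

Check, running the answer program on each example:
  -44 -> -49 -> 49 -> 45
  19 -> 14 -> -14 -> -18
  15 -> 10 -> -10 -> -14
  -7 -> -12 -> 12 -> 8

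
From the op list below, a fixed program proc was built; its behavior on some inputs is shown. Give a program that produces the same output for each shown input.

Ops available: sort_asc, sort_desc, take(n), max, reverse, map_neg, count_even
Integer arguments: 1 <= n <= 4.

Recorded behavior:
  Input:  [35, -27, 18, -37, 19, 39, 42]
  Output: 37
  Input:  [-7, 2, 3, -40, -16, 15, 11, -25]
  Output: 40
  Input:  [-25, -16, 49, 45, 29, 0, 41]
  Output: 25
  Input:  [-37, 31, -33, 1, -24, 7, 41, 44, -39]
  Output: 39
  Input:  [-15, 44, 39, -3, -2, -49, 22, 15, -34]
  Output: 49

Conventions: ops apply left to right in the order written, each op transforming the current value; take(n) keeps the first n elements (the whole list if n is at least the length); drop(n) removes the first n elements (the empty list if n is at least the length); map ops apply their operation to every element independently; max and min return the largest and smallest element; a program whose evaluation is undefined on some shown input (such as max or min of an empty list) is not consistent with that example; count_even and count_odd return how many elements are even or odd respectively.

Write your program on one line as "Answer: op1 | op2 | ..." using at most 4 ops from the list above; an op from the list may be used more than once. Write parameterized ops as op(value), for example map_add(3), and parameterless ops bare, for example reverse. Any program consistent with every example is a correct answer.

sort_asc | map_neg | take(2) | max

Check, running the answer program on each example:
  [35, -27, 18, -37, 19, 39, 42] -> [-37, -27, 18, 19, 35, 39, 42] -> [37, 27, -18, -19, -35, -39, -42] -> [37, 27] -> 37
  [-7, 2, 3, -40, -16, 15, 11, -25] -> [-40, -25, -16, -7, 2, 3, 11, 15] -> [40, 25, 16, 7, -2, -3, -11, -15] -> [40, 25] -> 40
  [-25, -16, 49, 45, 29, 0, 41] -> [-25, -16, 0, 29, 41, 45, 49] -> [25, 16, 0, -29, -41, -45, -49] -> [25, 16] -> 25
  [-37, 31, -33, 1, -24, 7, 41, 44, -39] -> [-39, -37, -33, -24, 1, 7, 31, 41, 44] -> [39, 37, 33, 24, -1, -7, -31, -41, -44] -> [39, 37] -> 39
  [-15, 44, 39, -3, -2, -49, 22, 15, -34] -> [-49, -34, -15, -3, -2, 15, 22, 39, 44] -> [49, 34, 15, 3, 2, -15, -22, -39, -44] -> [49, 34] -> 49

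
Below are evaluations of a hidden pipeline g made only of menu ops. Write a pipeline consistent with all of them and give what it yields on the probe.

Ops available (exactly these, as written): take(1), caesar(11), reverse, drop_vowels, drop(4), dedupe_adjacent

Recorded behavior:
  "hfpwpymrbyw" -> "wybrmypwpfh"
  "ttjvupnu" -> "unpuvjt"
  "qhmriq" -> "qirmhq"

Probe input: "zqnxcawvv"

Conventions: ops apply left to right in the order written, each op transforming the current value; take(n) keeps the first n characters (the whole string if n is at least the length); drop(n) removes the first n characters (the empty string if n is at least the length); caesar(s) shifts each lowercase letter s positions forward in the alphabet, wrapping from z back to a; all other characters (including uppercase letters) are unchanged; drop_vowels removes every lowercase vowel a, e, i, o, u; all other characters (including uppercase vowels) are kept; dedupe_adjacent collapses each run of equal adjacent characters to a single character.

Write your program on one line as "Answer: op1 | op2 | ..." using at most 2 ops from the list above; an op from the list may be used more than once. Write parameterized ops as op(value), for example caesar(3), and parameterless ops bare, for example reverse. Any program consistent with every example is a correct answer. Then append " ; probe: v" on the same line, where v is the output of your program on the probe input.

dedupe_adjacent | reverse ; probe: "vwacxnqz"

Check, running the answer program on each example:
  "hfpwpymrbyw" -> "hfpwpymrbyw" -> "wybrmypwpfh"
  "ttjvupnu" -> "tjvupnu" -> "unpuvjt"
  "qhmriq" -> "qhmriq" -> "qirmhq"
  probe: "zqnxcawvv" -> "zqnxcawv" -> "vwacxnqz"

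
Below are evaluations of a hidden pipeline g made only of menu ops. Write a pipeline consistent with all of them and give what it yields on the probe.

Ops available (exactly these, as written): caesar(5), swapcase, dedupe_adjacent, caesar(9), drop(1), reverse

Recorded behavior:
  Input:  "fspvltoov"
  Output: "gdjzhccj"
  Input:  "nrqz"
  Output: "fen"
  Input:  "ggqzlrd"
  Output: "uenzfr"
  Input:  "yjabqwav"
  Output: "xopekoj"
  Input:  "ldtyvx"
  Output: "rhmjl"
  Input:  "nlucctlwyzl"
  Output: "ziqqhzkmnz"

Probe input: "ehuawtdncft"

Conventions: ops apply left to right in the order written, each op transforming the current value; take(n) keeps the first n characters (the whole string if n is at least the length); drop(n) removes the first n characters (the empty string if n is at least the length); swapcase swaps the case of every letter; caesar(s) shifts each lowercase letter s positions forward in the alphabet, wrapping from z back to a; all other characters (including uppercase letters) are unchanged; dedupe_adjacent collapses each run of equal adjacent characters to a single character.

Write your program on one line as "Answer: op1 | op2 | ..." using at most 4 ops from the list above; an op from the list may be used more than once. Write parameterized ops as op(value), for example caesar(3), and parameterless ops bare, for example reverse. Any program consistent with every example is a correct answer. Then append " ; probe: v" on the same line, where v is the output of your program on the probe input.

drop(1) | caesar(9) | caesar(5) ; probe: "viokhrbqth"

Check, running the answer program on each example:
  "fspvltoov" -> "spvltoov" -> "byeucxxe" -> "gdjzhccj"
  "nrqz" -> "rqz" -> "azi" -> "fen"
  "ggqzlrd" -> "gqzlrd" -> "pziuam" -> "uenzfr"
  "yjabqwav" -> "jabqwav" -> "sjkzfje" -> "xopekoj"
  "ldtyvx" -> "dtyvx" -> "mcheg" -> "rhmjl"
  "nlucctlwyzl" -> "lucctlwyzl" -> "udllcufhiu" -> "ziqqhzkmnz"
  probe: "ehuawtdncft" -> "huawtdncft" -> "qdjfcmwloc" -> "viokhrbqth"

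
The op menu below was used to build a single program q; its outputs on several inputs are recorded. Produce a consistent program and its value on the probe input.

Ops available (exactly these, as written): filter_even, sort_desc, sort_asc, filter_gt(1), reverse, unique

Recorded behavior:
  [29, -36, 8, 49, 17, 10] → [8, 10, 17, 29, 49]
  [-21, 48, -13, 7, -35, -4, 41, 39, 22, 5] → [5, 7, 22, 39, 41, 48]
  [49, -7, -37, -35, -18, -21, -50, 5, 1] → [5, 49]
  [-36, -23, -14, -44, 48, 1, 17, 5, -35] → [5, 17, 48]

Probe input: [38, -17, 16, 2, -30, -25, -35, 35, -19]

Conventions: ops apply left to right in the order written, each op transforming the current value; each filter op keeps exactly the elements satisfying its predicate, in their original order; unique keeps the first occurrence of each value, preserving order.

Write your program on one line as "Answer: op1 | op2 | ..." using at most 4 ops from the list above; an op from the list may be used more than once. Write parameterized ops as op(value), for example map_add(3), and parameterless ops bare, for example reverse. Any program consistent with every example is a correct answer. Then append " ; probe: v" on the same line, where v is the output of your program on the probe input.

sort_desc | sort_asc | filter_gt(1) ; probe: [2, 16, 35, 38]

Check, running the answer program on each example:
  [29, -36, 8, 49, 17, 10] -> [49, 29, 17, 10, 8, -36] -> [-36, 8, 10, 17, 29, 49] -> [8, 10, 17, 29, 49]
  [-21, 48, -13, 7, -35, -4, 41, 39, 22, 5] -> [48, 41, 39, 22, 7, 5, -4, -13, -21, -35] -> [-35, -21, -13, -4, 5, 7, 22, 39, 41, 48] -> [5, 7, 22, 39, 41, 48]
  [49, -7, -37, -35, -18, -21, -50, 5, 1] -> [49, 5, 1, -7, -18, -21, -35, -37, -50] -> [-50, -37, -35, -21, -18, -7, 1, 5, 49] -> [5, 49]
  [-36, -23, -14, -44, 48, 1, 17, 5, -35] -> [48, 17, 5, 1, -14, -23, -35, -36, -44] -> [-44, -36, -35, -23, -14, 1, 5, 17, 48] -> [5, 17, 48]
  probe: [38, -17, 16, 2, -30, -25, -35, 35, -19] -> [38, 35, 16, 2, -17, -19, -25, -30, -35] -> [-35, -30, -25, -19, -17, 2, 16, 35, 38] -> [2, 16, 35, 38]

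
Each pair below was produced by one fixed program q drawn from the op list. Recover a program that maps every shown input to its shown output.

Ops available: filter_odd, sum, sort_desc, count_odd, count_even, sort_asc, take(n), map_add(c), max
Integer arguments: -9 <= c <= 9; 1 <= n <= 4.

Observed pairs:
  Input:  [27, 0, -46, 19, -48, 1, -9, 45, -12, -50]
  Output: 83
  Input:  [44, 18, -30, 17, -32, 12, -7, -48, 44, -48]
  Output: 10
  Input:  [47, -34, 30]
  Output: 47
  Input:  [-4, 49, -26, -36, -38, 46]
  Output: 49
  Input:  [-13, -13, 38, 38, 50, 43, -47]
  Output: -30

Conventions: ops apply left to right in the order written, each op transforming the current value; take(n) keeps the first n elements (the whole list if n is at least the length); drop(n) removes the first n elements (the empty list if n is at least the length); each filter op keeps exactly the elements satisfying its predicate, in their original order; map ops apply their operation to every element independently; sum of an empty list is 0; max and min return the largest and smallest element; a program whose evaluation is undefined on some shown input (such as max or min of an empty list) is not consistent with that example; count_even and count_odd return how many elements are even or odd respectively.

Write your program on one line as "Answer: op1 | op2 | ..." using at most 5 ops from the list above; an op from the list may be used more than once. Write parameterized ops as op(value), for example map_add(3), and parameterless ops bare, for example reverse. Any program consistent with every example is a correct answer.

sort_desc | filter_odd | sort_asc | sum

Check, running the answer program on each example:
  [27, 0, -46, 19, -48, 1, -9, 45, -12, -50] -> [45, 27, 19, 1, 0, -9, -12, -46, -48, -50] -> [45, 27, 19, 1, -9] -> [-9, 1, 19, 27, 45] -> 83
  [44, 18, -30, 17, -32, 12, -7, -48, 44, -48] -> [44, 44, 18, 17, 12, -7, -30, -32, -48, -48] -> [17, -7] -> [-7, 17] -> 10
  [47, -34, 30] -> [47, 30, -34] -> [47] -> [47] -> 47
  [-4, 49, -26, -36, -38, 46] -> [49, 46, -4, -26, -36, -38] -> [49] -> [49] -> 49
  [-13, -13, 38, 38, 50, 43, -47] -> [50, 43, 38, 38, -13, -13, -47] -> [43, -13, -13, -47] -> [-47, -13, -13, 43] -> -30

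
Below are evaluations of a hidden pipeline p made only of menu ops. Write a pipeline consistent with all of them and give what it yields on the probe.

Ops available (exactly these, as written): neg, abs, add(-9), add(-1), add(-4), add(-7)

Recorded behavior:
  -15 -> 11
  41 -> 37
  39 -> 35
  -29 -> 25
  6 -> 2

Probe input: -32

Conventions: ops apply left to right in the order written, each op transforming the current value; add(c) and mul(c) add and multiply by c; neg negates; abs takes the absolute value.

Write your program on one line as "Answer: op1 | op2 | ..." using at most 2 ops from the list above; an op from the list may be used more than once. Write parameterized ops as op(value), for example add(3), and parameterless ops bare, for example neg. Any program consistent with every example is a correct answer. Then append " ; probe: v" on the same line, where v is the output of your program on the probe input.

abs | add(-4) ; probe: 28

Check, running the answer program on each example:
  -15 -> 15 -> 11
  41 -> 41 -> 37
  39 -> 39 -> 35
  -29 -> 29 -> 25
  6 -> 6 -> 2
  probe: -32 -> 32 -> 28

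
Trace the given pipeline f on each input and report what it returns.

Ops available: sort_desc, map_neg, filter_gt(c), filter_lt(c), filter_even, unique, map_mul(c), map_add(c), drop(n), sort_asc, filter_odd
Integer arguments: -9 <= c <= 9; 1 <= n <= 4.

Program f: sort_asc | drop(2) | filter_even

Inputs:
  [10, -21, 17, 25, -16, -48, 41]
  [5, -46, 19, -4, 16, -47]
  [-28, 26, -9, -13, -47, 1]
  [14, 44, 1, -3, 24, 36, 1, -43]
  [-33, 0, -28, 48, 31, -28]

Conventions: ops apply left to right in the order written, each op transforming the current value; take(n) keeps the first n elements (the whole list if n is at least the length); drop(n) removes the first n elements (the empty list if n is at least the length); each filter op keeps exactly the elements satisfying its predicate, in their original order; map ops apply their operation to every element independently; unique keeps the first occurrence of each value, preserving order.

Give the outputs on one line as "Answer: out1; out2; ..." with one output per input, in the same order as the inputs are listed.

[-16, 10]; [-4, 16]; [26]; [14, 24, 36, 44]; [-28, 0, 48]

Execution, op by op:
  [10, -21, 17, 25, -16, -48, 41] -> [-48, -21, -16, 10, 17, 25, 41] -> [-16, 10, 17, 25, 41] -> [-16, 10]
  [5, -46, 19, -4, 16, -47] -> [-47, -46, -4, 5, 16, 19] -> [-4, 5, 16, 19] -> [-4, 16]
  [-28, 26, -9, -13, -47, 1] -> [-47, -28, -13, -9, 1, 26] -> [-13, -9, 1, 26] -> [26]
  [14, 44, 1, -3, 24, 36, 1, -43] -> [-43, -3, 1, 1, 14, 24, 36, 44] -> [1, 1, 14, 24, 36, 44] -> [14, 24, 36, 44]
  [-33, 0, -28, 48, 31, -28] -> [-33, -28, -28, 0, 31, 48] -> [-28, 0, 31, 48] -> [-28, 0, 48]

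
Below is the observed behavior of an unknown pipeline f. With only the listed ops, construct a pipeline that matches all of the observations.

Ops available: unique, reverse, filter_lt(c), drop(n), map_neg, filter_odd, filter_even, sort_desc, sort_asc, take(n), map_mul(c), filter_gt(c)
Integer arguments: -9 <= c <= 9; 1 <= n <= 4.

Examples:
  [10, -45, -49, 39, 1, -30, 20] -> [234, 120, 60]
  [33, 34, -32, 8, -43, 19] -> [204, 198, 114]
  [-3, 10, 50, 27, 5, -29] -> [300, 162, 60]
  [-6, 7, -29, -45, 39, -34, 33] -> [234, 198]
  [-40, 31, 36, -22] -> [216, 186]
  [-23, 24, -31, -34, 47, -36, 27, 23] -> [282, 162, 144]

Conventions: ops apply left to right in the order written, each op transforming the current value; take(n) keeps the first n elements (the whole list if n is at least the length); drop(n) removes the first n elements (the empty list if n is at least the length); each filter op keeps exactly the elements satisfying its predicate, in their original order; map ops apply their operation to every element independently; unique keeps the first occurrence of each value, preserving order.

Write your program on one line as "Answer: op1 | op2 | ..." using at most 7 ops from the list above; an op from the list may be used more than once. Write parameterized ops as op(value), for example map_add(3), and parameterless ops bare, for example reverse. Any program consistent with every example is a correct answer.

filter_gt(8) | map_mul(6) | take(3) | reverse | sort_asc | sort_desc

Check, running the answer program on each example:
  [10, -45, -49, 39, 1, -30, 20] -> [10, 39, 20] -> [60, 234, 120] -> [60, 234, 120] -> [120, 234, 60] -> [60, 120, 234] -> [234, 120, 60]
  [33, 34, -32, 8, -43, 19] -> [33, 34, 19] -> [198, 204, 114] -> [198, 204, 114] -> [114, 204, 198] -> [114, 198, 204] -> [204, 198, 114]
  [-3, 10, 50, 27, 5, -29] -> [10, 50, 27] -> [60, 300, 162] -> [60, 300, 162] -> [162, 300, 60] -> [60, 162, 300] -> [300, 162, 60]
  [-6, 7, -29, -45, 39, -34, 33] -> [39, 33] -> [234, 198] -> [234, 198] -> [198, 234] -> [198, 234] -> [234, 198]
  [-40, 31, 36, -22] -> [31, 36] -> [186, 216] -> [186, 216] -> [216, 186] -> [186, 216] -> [216, 186]
  [-23, 24, -31, -34, 47, -36, 27, 23] -> [24, 47, 27, 23] -> [144, 282, 162, 138] -> [144, 282, 162] -> [162, 282, 144] -> [144, 162, 282] -> [282, 162, 144]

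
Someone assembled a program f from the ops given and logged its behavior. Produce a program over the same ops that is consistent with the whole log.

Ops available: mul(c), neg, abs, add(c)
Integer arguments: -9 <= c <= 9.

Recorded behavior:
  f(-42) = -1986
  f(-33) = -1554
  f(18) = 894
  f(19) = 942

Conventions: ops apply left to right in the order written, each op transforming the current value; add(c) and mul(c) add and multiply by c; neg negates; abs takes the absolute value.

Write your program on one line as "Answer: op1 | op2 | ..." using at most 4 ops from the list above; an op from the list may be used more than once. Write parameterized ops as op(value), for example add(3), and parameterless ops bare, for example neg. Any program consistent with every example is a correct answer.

mul(-8) | neg | add(5) | mul(6)

Check, running the answer program on each example:
  -42 -> 336 -> -336 -> -331 -> -1986
  -33 -> 264 -> -264 -> -259 -> -1554
  18 -> -144 -> 144 -> 149 -> 894
  19 -> -152 -> 152 -> 157 -> 942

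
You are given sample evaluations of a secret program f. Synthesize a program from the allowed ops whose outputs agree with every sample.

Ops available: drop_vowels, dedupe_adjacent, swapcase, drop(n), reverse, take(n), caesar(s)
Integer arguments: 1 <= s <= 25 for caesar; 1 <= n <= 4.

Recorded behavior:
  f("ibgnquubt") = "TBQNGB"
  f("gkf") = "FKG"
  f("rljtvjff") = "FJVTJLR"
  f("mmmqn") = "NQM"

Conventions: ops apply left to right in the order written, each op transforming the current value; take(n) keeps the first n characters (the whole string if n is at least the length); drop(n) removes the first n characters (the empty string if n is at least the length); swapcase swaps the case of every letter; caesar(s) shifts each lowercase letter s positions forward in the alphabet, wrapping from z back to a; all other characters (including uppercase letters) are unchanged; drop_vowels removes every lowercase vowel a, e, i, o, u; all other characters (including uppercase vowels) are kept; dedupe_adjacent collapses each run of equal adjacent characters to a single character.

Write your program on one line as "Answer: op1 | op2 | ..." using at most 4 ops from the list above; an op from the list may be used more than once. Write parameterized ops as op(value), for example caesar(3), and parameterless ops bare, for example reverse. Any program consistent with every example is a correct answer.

drop_vowels | swapcase | reverse | dedupe_adjacent

Check, running the answer program on each example:
  "ibgnquubt" -> "bgnqbt" -> "BGNQBT" -> "TBQNGB" -> "TBQNGB"
  "gkf" -> "gkf" -> "GKF" -> "FKG" -> "FKG"
  "rljtvjff" -> "rljtvjff" -> "RLJTVJFF" -> "FFJVTJLR" -> "FJVTJLR"
  "mmmqn" -> "mmmqn" -> "MMMQN" -> "NQMMM" -> "NQM"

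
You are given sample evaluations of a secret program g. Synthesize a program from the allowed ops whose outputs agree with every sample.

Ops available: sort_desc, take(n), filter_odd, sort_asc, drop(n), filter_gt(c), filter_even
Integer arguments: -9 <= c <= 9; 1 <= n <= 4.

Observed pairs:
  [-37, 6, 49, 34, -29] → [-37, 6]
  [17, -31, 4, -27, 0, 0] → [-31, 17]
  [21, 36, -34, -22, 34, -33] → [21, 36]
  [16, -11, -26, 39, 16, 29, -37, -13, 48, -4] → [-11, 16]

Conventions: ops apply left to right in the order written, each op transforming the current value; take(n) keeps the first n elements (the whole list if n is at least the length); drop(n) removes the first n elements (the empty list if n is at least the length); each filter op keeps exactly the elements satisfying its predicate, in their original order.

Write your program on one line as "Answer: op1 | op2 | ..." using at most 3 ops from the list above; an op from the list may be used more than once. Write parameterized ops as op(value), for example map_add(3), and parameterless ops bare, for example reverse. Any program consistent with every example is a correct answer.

take(2) | sort_asc

Check, running the answer program on each example:
  [-37, 6, 49, 34, -29] -> [-37, 6] -> [-37, 6]
  [17, -31, 4, -27, 0, 0] -> [17, -31] -> [-31, 17]
  [21, 36, -34, -22, 34, -33] -> [21, 36] -> [21, 36]
  [16, -11, -26, 39, 16, 29, -37, -13, 48, -4] -> [16, -11] -> [-11, 16]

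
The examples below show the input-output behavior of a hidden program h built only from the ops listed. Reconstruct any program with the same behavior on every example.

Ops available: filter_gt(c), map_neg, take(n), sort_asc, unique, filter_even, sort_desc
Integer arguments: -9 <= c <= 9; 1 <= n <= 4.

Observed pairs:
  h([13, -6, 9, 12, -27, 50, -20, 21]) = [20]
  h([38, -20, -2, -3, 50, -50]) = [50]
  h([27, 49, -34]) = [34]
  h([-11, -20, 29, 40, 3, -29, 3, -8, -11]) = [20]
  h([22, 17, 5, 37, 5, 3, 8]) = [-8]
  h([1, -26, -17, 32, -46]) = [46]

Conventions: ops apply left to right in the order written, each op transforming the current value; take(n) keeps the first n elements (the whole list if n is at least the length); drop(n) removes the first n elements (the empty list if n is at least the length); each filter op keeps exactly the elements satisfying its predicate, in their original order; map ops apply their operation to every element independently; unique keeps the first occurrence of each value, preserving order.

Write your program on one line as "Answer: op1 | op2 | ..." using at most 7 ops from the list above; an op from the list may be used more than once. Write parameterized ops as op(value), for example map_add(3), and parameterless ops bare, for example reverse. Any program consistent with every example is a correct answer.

filter_even | map_neg | sort_asc | filter_gt(-9) | sort_desc | take(1)

Check, running the answer program on each example:
  [13, -6, 9, 12, -27, 50, -20, 21] -> [-6, 12, 50, -20] -> [6, -12, -50, 20] -> [-50, -12, 6, 20] -> [6, 20] -> [20, 6] -> [20]
  [38, -20, -2, -3, 50, -50] -> [38, -20, -2, 50, -50] -> [-38, 20, 2, -50, 50] -> [-50, -38, 2, 20, 50] -> [2, 20, 50] -> [50, 20, 2] -> [50]
  [27, 49, -34] -> [-34] -> [34] -> [34] -> [34] -> [34] -> [34]
  [-11, -20, 29, 40, 3, -29, 3, -8, -11] -> [-20, 40, -8] -> [20, -40, 8] -> [-40, 8, 20] -> [8, 20] -> [20, 8] -> [20]
  [22, 17, 5, 37, 5, 3, 8] -> [22, 8] -> [-22, -8] -> [-22, -8] -> [-8] -> [-8] -> [-8]
  [1, -26, -17, 32, -46] -> [-26, 32, -46] -> [26, -32, 46] -> [-32, 26, 46] -> [26, 46] -> [46, 26] -> [46]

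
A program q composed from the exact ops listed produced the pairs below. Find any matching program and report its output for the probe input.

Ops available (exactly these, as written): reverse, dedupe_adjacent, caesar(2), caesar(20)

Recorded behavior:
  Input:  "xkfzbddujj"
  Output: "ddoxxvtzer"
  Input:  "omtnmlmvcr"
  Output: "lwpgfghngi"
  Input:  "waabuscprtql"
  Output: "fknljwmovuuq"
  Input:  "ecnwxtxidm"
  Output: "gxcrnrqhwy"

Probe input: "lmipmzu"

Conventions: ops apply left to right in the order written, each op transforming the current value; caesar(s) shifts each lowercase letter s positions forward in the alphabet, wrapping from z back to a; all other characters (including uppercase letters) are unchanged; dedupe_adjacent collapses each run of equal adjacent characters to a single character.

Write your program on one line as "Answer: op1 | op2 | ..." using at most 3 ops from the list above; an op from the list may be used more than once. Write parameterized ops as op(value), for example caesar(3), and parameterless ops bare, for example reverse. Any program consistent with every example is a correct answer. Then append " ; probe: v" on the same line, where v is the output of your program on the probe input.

caesar(20) | reverse ; probe: "otgjcgf"

Check, running the answer program on each example:
  "xkfzbddujj" -> "reztvxxodd" -> "ddoxxvtzer"
  "omtnmlmvcr" -> "ignhgfgpwl" -> "lwpgfghngi"
  "waabuscprtql" -> "quuvomwjlnkf" -> "fknljwmovuuq"
  "ecnwxtxidm" -> "ywhqrnrcxg" -> "gxcrnrqhwy"
  probe: "lmipmzu" -> "fgcjgto" -> "otgjcgf"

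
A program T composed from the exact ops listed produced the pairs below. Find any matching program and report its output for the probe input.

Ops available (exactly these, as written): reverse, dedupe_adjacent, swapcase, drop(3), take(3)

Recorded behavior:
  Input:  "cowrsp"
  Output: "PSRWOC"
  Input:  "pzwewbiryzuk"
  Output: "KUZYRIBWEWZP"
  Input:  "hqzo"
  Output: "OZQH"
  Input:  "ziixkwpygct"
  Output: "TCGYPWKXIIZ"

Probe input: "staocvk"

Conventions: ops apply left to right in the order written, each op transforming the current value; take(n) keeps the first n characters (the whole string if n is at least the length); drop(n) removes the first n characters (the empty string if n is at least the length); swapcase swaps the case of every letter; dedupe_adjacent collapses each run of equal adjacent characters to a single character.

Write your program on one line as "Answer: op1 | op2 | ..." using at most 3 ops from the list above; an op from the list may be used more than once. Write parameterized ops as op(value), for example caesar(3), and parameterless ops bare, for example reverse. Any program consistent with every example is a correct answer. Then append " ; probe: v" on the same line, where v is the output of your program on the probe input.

swapcase | reverse ; probe: "KVCOATS"

Check, running the answer program on each example:
  "cowrsp" -> "COWRSP" -> "PSRWOC"
  "pzwewbiryzuk" -> "PZWEWBIRYZUK" -> "KUZYRIBWEWZP"
  "hqzo" -> "HQZO" -> "OZQH"
  "ziixkwpygct" -> "ZIIXKWPYGCT" -> "TCGYPWKXIIZ"
  probe: "staocvk" -> "STAOCVK" -> "KVCOATS"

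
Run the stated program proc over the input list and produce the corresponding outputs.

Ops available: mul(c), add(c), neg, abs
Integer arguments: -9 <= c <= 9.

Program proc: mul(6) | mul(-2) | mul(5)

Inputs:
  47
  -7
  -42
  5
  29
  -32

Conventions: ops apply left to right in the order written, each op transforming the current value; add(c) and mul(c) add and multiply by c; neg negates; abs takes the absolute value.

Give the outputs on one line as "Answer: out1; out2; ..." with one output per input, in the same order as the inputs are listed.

Execution, op by op:
  47 -> 282 -> -564 -> -2820
  -7 -> -42 -> 84 -> 420
  -42 -> -252 -> 504 -> 2520
  5 -> 30 -> -60 -> -300
  29 -> 174 -> -348 -> -1740
  -32 -> -192 -> 384 -> 1920

-2820; 420; 2520; -300; -1740; 1920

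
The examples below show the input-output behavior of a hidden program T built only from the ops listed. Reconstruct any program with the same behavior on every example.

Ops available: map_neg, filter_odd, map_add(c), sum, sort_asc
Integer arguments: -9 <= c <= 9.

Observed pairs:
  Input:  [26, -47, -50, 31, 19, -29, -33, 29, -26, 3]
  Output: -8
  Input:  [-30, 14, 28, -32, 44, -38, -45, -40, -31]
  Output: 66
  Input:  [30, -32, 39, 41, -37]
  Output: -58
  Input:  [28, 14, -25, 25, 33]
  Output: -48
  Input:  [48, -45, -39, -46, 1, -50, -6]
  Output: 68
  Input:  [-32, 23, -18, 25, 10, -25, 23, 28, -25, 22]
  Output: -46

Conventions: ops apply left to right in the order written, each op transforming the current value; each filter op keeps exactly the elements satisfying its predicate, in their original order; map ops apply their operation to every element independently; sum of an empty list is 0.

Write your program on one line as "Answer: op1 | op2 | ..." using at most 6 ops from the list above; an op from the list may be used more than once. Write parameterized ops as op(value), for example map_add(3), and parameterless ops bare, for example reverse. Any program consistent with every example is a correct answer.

filter_odd | sort_asc | map_add(5) | map_neg | sum

Check, running the answer program on each example:
  [26, -47, -50, 31, 19, -29, -33, 29, -26, 3] -> [-47, 31, 19, -29, -33, 29, 3] -> [-47, -33, -29, 3, 19, 29, 31] -> [-42, -28, -24, 8, 24, 34, 36] -> [42, 28, 24, -8, -24, -34, -36] -> -8
  [-30, 14, 28, -32, 44, -38, -45, -40, -31] -> [-45, -31] -> [-45, -31] -> [-40, -26] -> [40, 26] -> 66
  [30, -32, 39, 41, -37] -> [39, 41, -37] -> [-37, 39, 41] -> [-32, 44, 46] -> [32, -44, -46] -> -58
  [28, 14, -25, 25, 33] -> [-25, 25, 33] -> [-25, 25, 33] -> [-20, 30, 38] -> [20, -30, -38] -> -48
  [48, -45, -39, -46, 1, -50, -6] -> [-45, -39, 1] -> [-45, -39, 1] -> [-40, -34, 6] -> [40, 34, -6] -> 68
  [-32, 23, -18, 25, 10, -25, 23, 28, -25, 22] -> [23, 25, -25, 23, -25] -> [-25, -25, 23, 23, 25] -> [-20, -20, 28, 28, 30] -> [20, 20, -28, -28, -30] -> -46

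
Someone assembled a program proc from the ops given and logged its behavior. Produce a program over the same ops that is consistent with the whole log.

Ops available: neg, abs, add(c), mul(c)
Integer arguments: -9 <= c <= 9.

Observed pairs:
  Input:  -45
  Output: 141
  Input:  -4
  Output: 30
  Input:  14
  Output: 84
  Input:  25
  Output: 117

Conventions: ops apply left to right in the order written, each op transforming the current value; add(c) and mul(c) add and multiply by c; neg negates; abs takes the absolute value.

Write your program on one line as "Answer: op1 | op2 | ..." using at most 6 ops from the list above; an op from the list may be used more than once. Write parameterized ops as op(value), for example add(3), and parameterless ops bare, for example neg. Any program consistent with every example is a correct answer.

neg | add(-6) | neg | abs | add(8) | mul(3)

Check, running the answer program on each example:
  -45 -> 45 -> 39 -> -39 -> 39 -> 47 -> 141
  -4 -> 4 -> -2 -> 2 -> 2 -> 10 -> 30
  14 -> -14 -> -20 -> 20 -> 20 -> 28 -> 84
  25 -> -25 -> -31 -> 31 -> 31 -> 39 -> 117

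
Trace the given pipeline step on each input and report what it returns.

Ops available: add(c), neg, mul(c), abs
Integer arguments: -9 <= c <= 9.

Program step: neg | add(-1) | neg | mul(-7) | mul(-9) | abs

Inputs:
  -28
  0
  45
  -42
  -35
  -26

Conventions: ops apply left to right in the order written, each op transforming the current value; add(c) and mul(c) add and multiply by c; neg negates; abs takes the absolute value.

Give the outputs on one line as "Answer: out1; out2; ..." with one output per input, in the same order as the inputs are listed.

Execution, op by op:
  -28 -> 28 -> 27 -> -27 -> 189 -> -1701 -> 1701
  0 -> 0 -> -1 -> 1 -> -7 -> 63 -> 63
  45 -> -45 -> -46 -> 46 -> -322 -> 2898 -> 2898
  -42 -> 42 -> 41 -> -41 -> 287 -> -2583 -> 2583
  -35 -> 35 -> 34 -> -34 -> 238 -> -2142 -> 2142
  -26 -> 26 -> 25 -> -25 -> 175 -> -1575 -> 1575

1701; 63; 2898; 2583; 2142; 1575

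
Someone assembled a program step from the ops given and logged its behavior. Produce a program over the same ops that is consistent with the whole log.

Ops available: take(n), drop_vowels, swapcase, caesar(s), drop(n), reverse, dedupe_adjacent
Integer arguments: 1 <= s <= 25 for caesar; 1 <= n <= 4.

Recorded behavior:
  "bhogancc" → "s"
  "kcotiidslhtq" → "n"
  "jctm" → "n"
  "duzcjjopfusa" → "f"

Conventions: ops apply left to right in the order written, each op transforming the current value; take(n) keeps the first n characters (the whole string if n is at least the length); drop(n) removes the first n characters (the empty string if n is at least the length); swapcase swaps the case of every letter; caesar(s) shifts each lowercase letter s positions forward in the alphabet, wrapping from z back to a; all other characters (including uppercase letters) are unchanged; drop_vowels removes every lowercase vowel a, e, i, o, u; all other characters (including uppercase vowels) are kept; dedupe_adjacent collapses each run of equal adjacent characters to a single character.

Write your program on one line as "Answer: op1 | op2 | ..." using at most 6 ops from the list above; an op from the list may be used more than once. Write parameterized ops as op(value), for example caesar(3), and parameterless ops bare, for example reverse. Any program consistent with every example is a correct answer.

dedupe_adjacent | take(3) | take(2) | drop(1) | caesar(11)

Check, running the answer program on each example:
  "bhogancc" -> "bhoganc" -> "bho" -> "bh" -> "h" -> "s"
  "kcotiidslhtq" -> "kcotidslhtq" -> "kco" -> "kc" -> "c" -> "n"
  "jctm" -> "jctm" -> "jct" -> "jc" -> "c" -> "n"
  "duzcjjopfusa" -> "duzcjopfusa" -> "duz" -> "du" -> "u" -> "f"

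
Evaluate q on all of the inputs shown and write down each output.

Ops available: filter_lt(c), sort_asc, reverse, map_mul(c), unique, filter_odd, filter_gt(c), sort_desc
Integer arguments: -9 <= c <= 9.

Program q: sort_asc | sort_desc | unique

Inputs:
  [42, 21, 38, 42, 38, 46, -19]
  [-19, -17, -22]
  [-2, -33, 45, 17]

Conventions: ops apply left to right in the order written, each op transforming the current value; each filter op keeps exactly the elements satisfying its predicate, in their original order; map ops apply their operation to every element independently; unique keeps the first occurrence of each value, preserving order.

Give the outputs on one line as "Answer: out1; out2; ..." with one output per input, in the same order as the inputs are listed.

Execution, op by op:
  [42, 21, 38, 42, 38, 46, -19] -> [-19, 21, 38, 38, 42, 42, 46] -> [46, 42, 42, 38, 38, 21, -19] -> [46, 42, 38, 21, -19]
  [-19, -17, -22] -> [-22, -19, -17] -> [-17, -19, -22] -> [-17, -19, -22]
  [-2, -33, 45, 17] -> [-33, -2, 17, 45] -> [45, 17, -2, -33] -> [45, 17, -2, -33]

[46, 42, 38, 21, -19]; [-17, -19, -22]; [45, 17, -2, -33]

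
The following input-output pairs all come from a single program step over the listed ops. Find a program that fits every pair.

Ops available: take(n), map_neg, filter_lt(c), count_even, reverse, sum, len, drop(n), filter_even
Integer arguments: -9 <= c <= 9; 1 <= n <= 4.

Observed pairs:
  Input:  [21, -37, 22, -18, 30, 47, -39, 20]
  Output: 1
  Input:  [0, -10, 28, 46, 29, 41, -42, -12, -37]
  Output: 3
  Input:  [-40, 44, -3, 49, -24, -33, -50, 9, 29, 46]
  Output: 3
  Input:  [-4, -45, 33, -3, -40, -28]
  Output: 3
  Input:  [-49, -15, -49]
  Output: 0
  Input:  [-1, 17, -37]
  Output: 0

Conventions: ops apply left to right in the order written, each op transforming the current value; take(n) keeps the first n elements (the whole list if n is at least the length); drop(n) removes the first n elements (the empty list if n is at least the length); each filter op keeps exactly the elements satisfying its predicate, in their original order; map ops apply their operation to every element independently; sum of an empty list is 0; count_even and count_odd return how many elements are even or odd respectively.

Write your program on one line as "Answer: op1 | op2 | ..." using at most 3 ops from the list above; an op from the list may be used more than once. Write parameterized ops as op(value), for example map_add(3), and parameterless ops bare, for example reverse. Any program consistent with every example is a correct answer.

filter_even | filter_lt(-3) | len

Check, running the answer program on each example:
  [21, -37, 22, -18, 30, 47, -39, 20] -> [22, -18, 30, 20] -> [-18] -> 1
  [0, -10, 28, 46, 29, 41, -42, -12, -37] -> [0, -10, 28, 46, -42, -12] -> [-10, -42, -12] -> 3
  [-40, 44, -3, 49, -24, -33, -50, 9, 29, 46] -> [-40, 44, -24, -50, 46] -> [-40, -24, -50] -> 3
  [-4, -45, 33, -3, -40, -28] -> [-4, -40, -28] -> [-4, -40, -28] -> 3
  [-49, -15, -49] -> [] -> [] -> 0
  [-1, 17, -37] -> [] -> [] -> 0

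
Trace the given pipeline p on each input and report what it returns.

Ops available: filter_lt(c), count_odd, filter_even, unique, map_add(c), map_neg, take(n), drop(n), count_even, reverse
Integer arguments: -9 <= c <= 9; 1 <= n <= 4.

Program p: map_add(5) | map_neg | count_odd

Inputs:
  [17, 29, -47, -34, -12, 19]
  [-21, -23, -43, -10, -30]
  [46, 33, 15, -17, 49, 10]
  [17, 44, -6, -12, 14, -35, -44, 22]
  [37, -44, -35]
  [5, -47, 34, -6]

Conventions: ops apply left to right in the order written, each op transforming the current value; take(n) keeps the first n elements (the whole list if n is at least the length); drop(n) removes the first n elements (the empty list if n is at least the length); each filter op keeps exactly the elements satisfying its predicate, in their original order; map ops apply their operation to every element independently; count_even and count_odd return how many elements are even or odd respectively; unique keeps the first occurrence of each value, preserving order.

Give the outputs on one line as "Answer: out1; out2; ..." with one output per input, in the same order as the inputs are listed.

Execution, op by op:
  [17, 29, -47, -34, -12, 19] -> [22, 34, -42, -29, -7, 24] -> [-22, -34, 42, 29, 7, -24] -> 2
  [-21, -23, -43, -10, -30] -> [-16, -18, -38, -5, -25] -> [16, 18, 38, 5, 25] -> 2
  [46, 33, 15, -17, 49, 10] -> [51, 38, 20, -12, 54, 15] -> [-51, -38, -20, 12, -54, -15] -> 2
  [17, 44, -6, -12, 14, -35, -44, 22] -> [22, 49, -1, -7, 19, -30, -39, 27] -> [-22, -49, 1, 7, -19, 30, 39, -27] -> 6
  [37, -44, -35] -> [42, -39, -30] -> [-42, 39, 30] -> 1
  [5, -47, 34, -6] -> [10, -42, 39, -1] -> [-10, 42, -39, 1] -> 2

2; 2; 2; 6; 1; 2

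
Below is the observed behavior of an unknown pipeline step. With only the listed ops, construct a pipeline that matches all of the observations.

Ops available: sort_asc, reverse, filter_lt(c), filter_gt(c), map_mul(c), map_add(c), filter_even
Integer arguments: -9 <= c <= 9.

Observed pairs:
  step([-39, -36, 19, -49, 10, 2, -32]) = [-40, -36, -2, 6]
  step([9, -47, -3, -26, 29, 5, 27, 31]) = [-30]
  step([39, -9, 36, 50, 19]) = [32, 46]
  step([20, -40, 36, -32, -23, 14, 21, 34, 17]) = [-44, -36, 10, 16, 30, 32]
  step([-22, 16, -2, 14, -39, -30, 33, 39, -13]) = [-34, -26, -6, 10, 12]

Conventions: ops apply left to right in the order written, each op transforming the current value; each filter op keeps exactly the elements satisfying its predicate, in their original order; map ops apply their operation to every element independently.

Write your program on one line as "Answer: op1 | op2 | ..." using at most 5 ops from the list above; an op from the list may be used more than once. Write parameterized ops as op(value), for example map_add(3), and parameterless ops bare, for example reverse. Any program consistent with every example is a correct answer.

reverse | map_add(-4) | sort_asc | filter_even

Check, running the answer program on each example:
  [-39, -36, 19, -49, 10, 2, -32] -> [-32, 2, 10, -49, 19, -36, -39] -> [-36, -2, 6, -53, 15, -40, -43] -> [-53, -43, -40, -36, -2, 6, 15] -> [-40, -36, -2, 6]
  [9, -47, -3, -26, 29, 5, 27, 31] -> [31, 27, 5, 29, -26, -3, -47, 9] -> [27, 23, 1, 25, -30, -7, -51, 5] -> [-51, -30, -7, 1, 5, 23, 25, 27] -> [-30]
  [39, -9, 36, 50, 19] -> [19, 50, 36, -9, 39] -> [15, 46, 32, -13, 35] -> [-13, 15, 32, 35, 46] -> [32, 46]
  [20, -40, 36, -32, -23, 14, 21, 34, 17] -> [17, 34, 21, 14, -23, -32, 36, -40, 20] -> [13, 30, 17, 10, -27, -36, 32, -44, 16] -> [-44, -36, -27, 10, 13, 16, 17, 30, 32] -> [-44, -36, 10, 16, 30, 32]
  [-22, 16, -2, 14, -39, -30, 33, 39, -13] -> [-13, 39, 33, -30, -39, 14, -2, 16, -22] -> [-17, 35, 29, -34, -43, 10, -6, 12, -26] -> [-43, -34, -26, -17, -6, 10, 12, 29, 35] -> [-34, -26, -6, 10, 12]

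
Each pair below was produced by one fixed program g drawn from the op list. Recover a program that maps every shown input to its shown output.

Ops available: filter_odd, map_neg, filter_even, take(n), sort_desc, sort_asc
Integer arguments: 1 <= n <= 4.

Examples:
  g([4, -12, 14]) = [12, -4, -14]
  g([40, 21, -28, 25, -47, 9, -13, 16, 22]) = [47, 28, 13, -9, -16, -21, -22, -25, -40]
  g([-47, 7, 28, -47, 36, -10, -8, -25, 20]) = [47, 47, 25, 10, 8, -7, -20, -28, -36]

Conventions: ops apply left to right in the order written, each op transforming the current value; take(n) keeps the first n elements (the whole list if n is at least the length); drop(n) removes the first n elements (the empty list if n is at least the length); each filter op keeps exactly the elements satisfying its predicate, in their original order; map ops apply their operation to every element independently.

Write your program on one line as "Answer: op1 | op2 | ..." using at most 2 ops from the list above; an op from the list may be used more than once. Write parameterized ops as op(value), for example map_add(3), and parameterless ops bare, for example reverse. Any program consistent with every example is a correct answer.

sort_asc | map_neg

Check, running the answer program on each example:
  [4, -12, 14] -> [-12, 4, 14] -> [12, -4, -14]
  [40, 21, -28, 25, -47, 9, -13, 16, 22] -> [-47, -28, -13, 9, 16, 21, 22, 25, 40] -> [47, 28, 13, -9, -16, -21, -22, -25, -40]
  [-47, 7, 28, -47, 36, -10, -8, -25, 20] -> [-47, -47, -25, -10, -8, 7, 20, 28, 36] -> [47, 47, 25, 10, 8, -7, -20, -28, -36]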